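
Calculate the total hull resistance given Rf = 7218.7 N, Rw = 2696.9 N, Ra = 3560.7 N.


Formula: Rt = Rf + Rw + Ra
Substituting: Rt = 7218.7 + 2696.9 + 3560.7
Result: Rt = 13476.3 N

13476.3 N


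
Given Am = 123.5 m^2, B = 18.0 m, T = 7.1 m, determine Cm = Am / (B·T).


Formula: Cm = Am / (B * T)
Step 1 — B * T = 18.0 * 7.1 = 127.8 m^2
Step 2 — Cm = 123.5 / 127.8 ≈ 0.96635 (5 s.f.)

0.96635


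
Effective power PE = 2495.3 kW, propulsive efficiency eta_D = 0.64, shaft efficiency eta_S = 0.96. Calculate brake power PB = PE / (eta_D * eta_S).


Formula: PB = PE / (eta_D * eta_S)
Step 1 — combined efficiency = eta_D * eta_S = 0.64 * 0.96 = 0.6144
Step 2 — PB = 2495.3 / 0.6144 ≈ 4061.4 kW (5 s.f.)

4061.4 kW


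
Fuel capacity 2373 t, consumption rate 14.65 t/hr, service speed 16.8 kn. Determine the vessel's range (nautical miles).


Formula: endurance = fuel / rate; range = endurance * speed
Step 1 — endurance = 2373 / 14.65 = 161.9795 hours
Step 2 — range = 161.9795 * 16.8 ≈ 2721.3 nautical miles (5 s.f.)

2721.3 NM


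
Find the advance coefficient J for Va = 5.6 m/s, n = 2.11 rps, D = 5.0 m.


Formula: J = Va / (n * D)
Step 1 — n * D = 2.11 * 5.0 = 10.55
Step 2 — J = 5.6 / 10.55 ≈ 0.53081 (5 s.f.)

0.53081


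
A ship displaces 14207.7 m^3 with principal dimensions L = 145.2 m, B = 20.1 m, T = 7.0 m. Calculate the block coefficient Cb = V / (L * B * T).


Formula: Cb = V / (L * B * T)
Step 1 — L * B * T = 145.2 * 20.1 * 7.0 = 20429.64 m^3
Step 2 — Cb = 14207.7 / 20429.64 ≈ 0.69545 (5 s.f.)

0.69545


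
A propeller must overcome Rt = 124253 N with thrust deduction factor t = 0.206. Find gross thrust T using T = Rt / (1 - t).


Formula: T = Rt / (1 - t)
Step 1 — (1 - t) = 1 - 0.206 = 0.794
Step 2 — T = 124253 / 0.794 ≈ 156490 N (5 s.f.)

156490 N


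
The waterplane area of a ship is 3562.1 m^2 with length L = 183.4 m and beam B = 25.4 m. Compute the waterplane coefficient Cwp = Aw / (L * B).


Formula: Cwp = Aw / (L * B)
Step 1 — L * B = 183.4 * 25.4 = 4658.36 m^2
Step 2 — Cwp = 3562.1 / 4658.36 ≈ 0.76467 (5 s.f.)

0.76467


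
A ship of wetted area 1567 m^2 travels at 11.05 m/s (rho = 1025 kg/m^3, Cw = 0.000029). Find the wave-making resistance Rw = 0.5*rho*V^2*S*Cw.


Formula: Rw = 0.5 * rho * V^2 * S * Cw
Step 1 — V^2 = 11.05^2 = 122.1025
Step 2 — 0.5 * rho * V^2 = 0.5 * 1025 * 122.1025 = 62577.53125
Step 3 — Rw = 62577.53125 * 1567 * 0.000029 ≈ 2843.7 N (5 s.f.)

2843.7 N


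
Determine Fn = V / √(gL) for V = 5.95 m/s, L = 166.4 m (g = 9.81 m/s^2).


Formula: Fn = V / sqrt(g * L)
Step 1 — g * L = 9.81 * 166.4 = 1632.384
Step 2 — sqrt(g * L) = sqrt(1632.384) = 40.402772
Step 3 — Fn = 5.95 / 40.402772 ≈ 0.14727 (5 s.f.)

0.14727


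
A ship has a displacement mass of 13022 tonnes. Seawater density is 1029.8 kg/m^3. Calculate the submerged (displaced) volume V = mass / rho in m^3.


Formula: V = mass / rho
Step 1 — convert tonnes to kg: 13022 t * 1000 = 13022000 kg
Step 2 — V = 13022000 / 1029.8 ≈ 12645 m^3 (5 s.f.)

12645 m^3


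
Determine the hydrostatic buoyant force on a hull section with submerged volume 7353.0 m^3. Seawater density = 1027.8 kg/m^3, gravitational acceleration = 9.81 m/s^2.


Formula: Fb = rho * g * V
Substituting: Fb = 1027.8 * 9.81 * 7353.0
Intermediate: 1027.8 * 9.81 = 10082.718
Result: Fb = 10082.718 * 7353.0 ≈ 74138000 N (5 s.f.)

74138000 N


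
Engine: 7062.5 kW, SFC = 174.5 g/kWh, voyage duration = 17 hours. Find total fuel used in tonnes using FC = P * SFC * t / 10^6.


Formula: FC (tonnes) = P * SFC * t / 1,000,000
Step 1 — P * SFC * t = 7062.5 * 174.5 * 17 = 20950906.25 g
Step 2 — FC (tonnes) = 20950906.25 / 1,000,000 ≈ 20.951 tonnes (5 s.f.)

20.951 tonnes


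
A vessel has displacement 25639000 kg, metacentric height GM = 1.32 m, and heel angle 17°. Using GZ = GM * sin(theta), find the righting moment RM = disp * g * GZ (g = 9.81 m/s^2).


Formula: GZ = GM * sin(theta); RM = disp * g * GZ
Step 1 — GZ = 1.32 * sin(17°) = 1.32 * 0.292372 = 0.385931 m
Step 2 — RM = 25639000 * 9.81 * 0.385931 ≈ 97069000 N·m (5 s.f.)

97069000 N·m


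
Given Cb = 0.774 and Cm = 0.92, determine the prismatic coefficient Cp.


Formula: Cp = Cb / Cm
Substituting: Cp = 0.774 / 0.92
Result: Cp ≈ 0.84130 (5 s.f.)

0.84130


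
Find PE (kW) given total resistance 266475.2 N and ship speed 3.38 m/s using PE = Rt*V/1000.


Formula: PE = Rt * V / 1000 (kW)
Step 1 — PE (W) = 266475.2 * 3.38 = 900686.176 W
Step 2 — PE (kW) = 900686.176 / 1000 ≈ 900.69 kW (5 s.f.)

900.69 kW


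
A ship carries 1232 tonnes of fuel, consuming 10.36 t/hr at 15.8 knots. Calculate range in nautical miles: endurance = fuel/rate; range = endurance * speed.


Formula: endurance = fuel / rate; range = endurance * speed
Step 1 — endurance = 1232 / 10.36 = 118.9189 hours
Step 2 — range = 118.9189 * 15.8 ≈ 1878.9 nautical miles (5 s.f.)

1878.9 NM


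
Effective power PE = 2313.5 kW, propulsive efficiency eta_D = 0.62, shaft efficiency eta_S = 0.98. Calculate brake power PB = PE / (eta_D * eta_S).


Formula: PB = PE / (eta_D * eta_S)
Step 1 — combined efficiency = eta_D * eta_S = 0.62 * 0.98 = 0.6076
Step 2 — PB = 2313.5 / 0.6076 ≈ 3807.6 kW (5 s.f.)

3807.6 kW


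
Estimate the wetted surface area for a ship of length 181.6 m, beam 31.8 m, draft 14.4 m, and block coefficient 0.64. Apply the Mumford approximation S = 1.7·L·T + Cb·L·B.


Formula: S = 1.7*L*T + V/T with V = Cb*L*B*T, i.e. S = L * (1.7*T + Cb*B)
Step 1 — 1.7*T = 1.7 * 14.4 = 24.48 m
Step 2 — Cb*B = 0.64 * 31.8 = 20.352 m
Step 3 — 1.7*T + Cb*B = 24.48 + 20.352 = 44.832 m
Step 4 — S = 181.6 * 44.832 ≈ 8141.5 m^2 (5 s.f.)

8141.5 m^2


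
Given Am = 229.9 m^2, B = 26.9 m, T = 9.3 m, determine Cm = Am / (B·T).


Formula: Cm = Am / (B * T)
Step 1 — B * T = 26.9 * 9.3 = 250.17 m^2
Step 2 — Cm = 229.9 / 250.17 ≈ 0.91898 (5 s.f.)

0.91898


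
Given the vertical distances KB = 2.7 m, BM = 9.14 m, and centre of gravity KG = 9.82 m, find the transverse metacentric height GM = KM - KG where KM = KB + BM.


Formula: GM = KB + BM - KG
Step 1 — KM = KB + BM = 2.7 + 9.14 = 11.84 m
Step 2 — GM = KM - KG = 11.84 - 9.82 = 2.02 m

2.02 m


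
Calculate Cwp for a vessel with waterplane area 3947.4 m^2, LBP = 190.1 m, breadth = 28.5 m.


Formula: Cwp = Aw / (L * B)
Step 1 — L * B = 190.1 * 28.5 = 5417.85 m^2
Step 2 — Cwp = 3947.4 / 5417.85 ≈ 0.72859 (5 s.f.)

0.72859


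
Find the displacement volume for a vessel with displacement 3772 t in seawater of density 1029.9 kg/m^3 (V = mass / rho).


Formula: V = mass / rho
Step 1 — convert tonnes to kg: 3772 t * 1000 = 3772000 kg
Step 2 — V = 3772000 / 1029.9 ≈ 3662.5 m^3 (5 s.f.)

3662.5 m^3


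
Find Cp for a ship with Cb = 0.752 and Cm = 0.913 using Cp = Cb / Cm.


Formula: Cp = Cb / Cm
Substituting: Cp = 0.752 / 0.913
Result: Cp ≈ 0.82366 (5 s.f.)

0.82366


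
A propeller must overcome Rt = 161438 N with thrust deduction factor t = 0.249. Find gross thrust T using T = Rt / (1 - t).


Formula: T = Rt / (1 - t)
Step 1 — (1 - t) = 1 - 0.249 = 0.751
Step 2 — T = 161438 / 0.751 ≈ 214960 N (5 s.f.)

214960 N


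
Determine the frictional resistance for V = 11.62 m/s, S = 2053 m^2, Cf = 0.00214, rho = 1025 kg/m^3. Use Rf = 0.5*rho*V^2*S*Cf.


Formula: Rf = 0.5 * rho * V^2 * S * Cf
Step 1 — V^2 = 11.62^2 = 135.0244
Step 2 — 0.5 * rho * V^2 = 0.5 * 1025 * 135.0244 = 69200.005
Step 3 — Rf = 69200.005 * 2053 * 0.00214 ≈ 304020 N (5 s.f.)

304020 N


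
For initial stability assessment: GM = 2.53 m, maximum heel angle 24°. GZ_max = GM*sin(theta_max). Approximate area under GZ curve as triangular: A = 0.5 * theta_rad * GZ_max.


Formula: GZ_max = GM * sin(theta); Area = 0.5 * theta_rad * GZ_max
Step 1 — GZ_max = 2.53 * sin(24°) = 2.53 * 0.406737 = 1.029045 m
Step 2 — theta_rad = 24 * pi/180 = 0.418879 rad
Step 3 — Area = 0.5 * 0.418879 * 1.029045 ≈ 0.21552 m·rad (5 s.f.)

0.21552 m·rad


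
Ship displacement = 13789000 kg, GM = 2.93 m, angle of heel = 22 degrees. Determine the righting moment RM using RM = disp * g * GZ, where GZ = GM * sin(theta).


Formula: GZ = GM * sin(theta); RM = disp * g * GZ
Step 1 — GZ = 2.93 * sin(22°) = 2.93 * 0.374607 = 1.097599 m
Step 2 — RM = 13789000 * 9.81 * 1.097599 ≈ 148470000 N·m (5 s.f.)

148470000 N·m


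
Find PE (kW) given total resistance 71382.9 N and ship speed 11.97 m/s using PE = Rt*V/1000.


Formula: PE = Rt * V / 1000 (kW)
Step 1 — PE (W) = 71382.9 * 11.97 = 854453.313 W
Step 2 — PE (kW) = 854453.313 / 1000 ≈ 854.45 kW (5 s.f.)

854.45 kW


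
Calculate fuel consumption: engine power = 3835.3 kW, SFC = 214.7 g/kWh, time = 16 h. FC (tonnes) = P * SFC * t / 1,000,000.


Formula: FC (tonnes) = P * SFC * t / 1,000,000
Step 1 — P * SFC * t = 3835.3 * 214.7 * 16 = 13175022.56 g
Step 2 — FC (tonnes) = 13175022.56 / 1,000,000 ≈ 13.175 tonnes (5 s.f.)

13.175 tonnes


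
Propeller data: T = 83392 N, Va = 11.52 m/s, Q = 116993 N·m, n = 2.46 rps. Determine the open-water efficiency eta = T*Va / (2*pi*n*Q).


Formula: eta = T * Va / (2 * pi * n * Q)
Step 1 — numerator = T * Va = 83392 * 11.52 = 960675.84
Step 2 — 2 * pi * n = 2 * pi * 2.46 = 15.456636
Step 3 — denominator = 15.456636 * 116993 = 1808318.22
Step 4 — eta = 960675.84 / 1808318.22 ≈ 0.53125 (5 s.f.)

0.53125


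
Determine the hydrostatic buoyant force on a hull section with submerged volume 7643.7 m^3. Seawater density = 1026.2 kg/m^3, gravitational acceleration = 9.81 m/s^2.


Formula: Fb = rho * g * V
Substituting: Fb = 1026.2 * 9.81 * 7643.7
Intermediate: 1026.2 * 9.81 = 10067.022
Result: Fb = 10067.022 * 7643.7 ≈ 76949000 N (5 s.f.)

76949000 N


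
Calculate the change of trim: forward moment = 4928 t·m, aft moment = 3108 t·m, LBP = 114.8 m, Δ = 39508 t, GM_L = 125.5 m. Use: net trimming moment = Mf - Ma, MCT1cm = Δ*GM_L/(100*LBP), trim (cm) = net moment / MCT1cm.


Formula: net trimming moment = Mf - Ma; MCT1cm = Δ*GM_L/(100*LBP); trim = net moment / MCT1cm
Step 1 — net trimming moment = 4928 - 3108 = 1820 t·m
Step 2 — MCT1cm = 39508 * 125.5 / (100 * 114.8) = 431.9037 t·m/cm
Step 3 — trim = 1820 / 431.9037 ≈ 4.2139 cm (5 s.f.)

4.2139 cm


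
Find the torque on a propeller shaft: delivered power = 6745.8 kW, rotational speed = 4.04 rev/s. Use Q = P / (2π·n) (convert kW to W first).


Formula: Q = P_W / (2 * pi * n)
Step 1 — P_W = 6745.8 kW * 1000 = 6745800.0 W
Step 2 — 2 * pi * n = 2 * pi * 4.04 = 25.384069
Step 3 — Q = 6745800.0 / 25.384069 ≈ 265750 N·m (5 s.f.)

265750 N·m


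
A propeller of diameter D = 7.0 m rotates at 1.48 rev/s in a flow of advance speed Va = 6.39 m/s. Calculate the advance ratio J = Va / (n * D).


Formula: J = Va / (n * D)
Step 1 — n * D = 1.48 * 7.0 = 10.36
Step 2 — J = 6.39 / 10.36 ≈ 0.61680 (5 s.f.)

0.61680


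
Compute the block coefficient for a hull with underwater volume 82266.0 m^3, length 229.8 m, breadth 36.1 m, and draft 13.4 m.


Formula: Cb = V / (L * B * T)
Step 1 — L * B * T = 229.8 * 36.1 * 13.4 = 111163.452 m^3
Step 2 — Cb = 82266.0 / 111163.452 ≈ 0.74005 (5 s.f.)

0.74005


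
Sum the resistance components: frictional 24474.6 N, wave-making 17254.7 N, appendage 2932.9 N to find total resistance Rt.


Formula: Rt = Rf + Rw + Ra
Substituting: Rt = 24474.6 + 17254.7 + 2932.9
Result: Rt = 44662.2 N

44662.2 N


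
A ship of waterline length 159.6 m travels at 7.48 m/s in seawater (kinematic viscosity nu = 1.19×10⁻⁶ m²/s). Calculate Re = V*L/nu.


Formula: Re = V * L / nu
Step 1 — V * L = 7.48 * 159.6 = 1193.808 m^2/s
Step 2 — Re = 1193.808 / 1.19e-6 = 1.00e+09

1.00e+09


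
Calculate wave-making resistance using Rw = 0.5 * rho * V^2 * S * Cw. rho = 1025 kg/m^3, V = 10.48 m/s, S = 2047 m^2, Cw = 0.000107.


Formula: Rw = 0.5 * rho * V^2 * S * Cw
Step 1 — V^2 = 10.48^2 = 109.8304
Step 2 — 0.5 * rho * V^2 = 0.5 * 1025 * 109.8304 = 56288.08
Step 3 — Rw = 56288.08 * 2047 * 0.000107 ≈ 12329 N (5 s.f.)

12329 N


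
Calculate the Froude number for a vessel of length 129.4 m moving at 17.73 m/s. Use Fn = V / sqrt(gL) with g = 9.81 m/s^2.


Formula: Fn = V / sqrt(g * L)
Step 1 — g * L = 9.81 * 129.4 = 1269.414
Step 2 — sqrt(g * L) = sqrt(1269.414) = 35.628837
Step 3 — Fn = 17.73 / 35.628837 ≈ 0.49763 (5 s.f.)

0.49763


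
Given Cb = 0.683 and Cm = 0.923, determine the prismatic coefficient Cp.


Formula: Cp = Cb / Cm
Substituting: Cp = 0.683 / 0.923
Result: Cp ≈ 0.73998 (5 s.f.)

0.73998


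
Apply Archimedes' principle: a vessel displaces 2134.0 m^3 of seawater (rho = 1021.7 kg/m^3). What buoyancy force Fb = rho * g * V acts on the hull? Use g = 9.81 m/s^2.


Formula: Fb = rho * g * V
Substituting: Fb = 1021.7 * 9.81 * 2134.0
Intermediate: 1021.7 * 9.81 = 10022.877
Result: Fb = 10022.877 * 2134.0 ≈ 21389000 N (5 s.f.)

21389000 N


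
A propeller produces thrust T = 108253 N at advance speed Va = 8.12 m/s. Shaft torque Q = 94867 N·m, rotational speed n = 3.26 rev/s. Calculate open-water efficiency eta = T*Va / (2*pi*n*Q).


Formula: eta = T * Va / (2 * pi * n * Q)
Step 1 — numerator = T * Va = 108253 * 8.12 = 879014.36
Step 2 — 2 * pi * n = 2 * pi * 3.26 = 20.483184
Step 3 — denominator = 20.483184 * 94867 = 1943178.22
Step 4 — eta = 879014.36 / 1943178.22 ≈ 0.45236 (5 s.f.)

0.45236


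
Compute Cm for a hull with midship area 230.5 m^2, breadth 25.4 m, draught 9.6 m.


Formula: Cm = Am / (B * T)
Step 1 — B * T = 25.4 * 9.6 = 243.84 m^2
Step 2 — Cm = 230.5 / 243.84 ≈ 0.94529 (5 s.f.)

0.94529


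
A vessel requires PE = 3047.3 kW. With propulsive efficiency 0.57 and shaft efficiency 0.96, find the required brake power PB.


Formula: PB = PE / (eta_D * eta_S)
Step 1 — combined efficiency = eta_D * eta_S = 0.57 * 0.96 = 0.5472
Step 2 — PB = 3047.3 / 0.5472 ≈ 5568.9 kW (5 s.f.)

5568.9 kW


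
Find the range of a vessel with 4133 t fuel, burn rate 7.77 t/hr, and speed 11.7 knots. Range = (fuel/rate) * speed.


Formula: endurance = fuel / rate; range = endurance * speed
Step 1 — endurance = 4133 / 7.77 = 531.9176 hours
Step 2 — range = 531.9176 * 11.7 ≈ 6223.4 nautical miles (5 s.f.)

6223.4 NM


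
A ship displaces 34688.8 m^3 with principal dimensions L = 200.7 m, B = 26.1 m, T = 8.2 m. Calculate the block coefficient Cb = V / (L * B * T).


Formula: Cb = V / (L * B * T)
Step 1 — L * B * T = 200.7 * 26.1 * 8.2 = 42953.814 m^3
Step 2 — Cb = 34688.8 / 42953.814 ≈ 0.80758 (5 s.f.)

0.80758


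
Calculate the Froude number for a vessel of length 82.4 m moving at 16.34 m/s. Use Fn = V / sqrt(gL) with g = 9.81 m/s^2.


Formula: Fn = V / sqrt(g * L)
Step 1 — g * L = 9.81 * 82.4 = 808.344
Step 2 — sqrt(g * L) = sqrt(808.344) = 28.431391
Step 3 — Fn = 16.34 / 28.431391 ≈ 0.57472 (5 s.f.)

0.57472


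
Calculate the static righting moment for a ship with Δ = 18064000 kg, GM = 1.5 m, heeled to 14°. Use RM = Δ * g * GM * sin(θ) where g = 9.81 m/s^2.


Formula: GZ = GM * sin(theta); RM = disp * g * GZ
Step 1 — GZ = 1.5 * sin(14°) = 1.5 * 0.241922 = 0.362883 m
Step 2 — RM = 18064000 * 9.81 * 0.362883 ≈ 64306000 N·m (5 s.f.)

64306000 N·m


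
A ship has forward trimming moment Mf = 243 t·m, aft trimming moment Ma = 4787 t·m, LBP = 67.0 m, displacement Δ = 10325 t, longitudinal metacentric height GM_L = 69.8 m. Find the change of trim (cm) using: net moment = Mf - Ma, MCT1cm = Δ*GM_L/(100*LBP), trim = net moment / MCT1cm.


Formula: net trimming moment = Mf - Ma; MCT1cm = Δ*GM_L/(100*LBP); trim = net moment / MCT1cm
Step 1 — net trimming moment = 243 - 4787 = -4544 t·m
Step 2 — MCT1cm = 10325 * 69.8 / (100 * 67.0) = 107.5649 t·m/cm
Step 3 — trim = -4544 / 107.5649 ≈ -42.244 cm (5 s.f.)

-42.244 cm


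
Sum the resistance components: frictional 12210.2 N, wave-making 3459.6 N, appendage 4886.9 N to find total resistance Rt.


Formula: Rt = Rf + Rw + Ra
Substituting: Rt = 12210.2 + 3459.6 + 4886.9
Result: Rt = 20556.7 N

20556.7 N


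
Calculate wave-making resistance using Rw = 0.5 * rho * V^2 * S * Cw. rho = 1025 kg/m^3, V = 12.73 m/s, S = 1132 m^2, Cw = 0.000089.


Formula: Rw = 0.5 * rho * V^2 * S * Cw
Step 1 — V^2 = 12.73^2 = 162.0529
Step 2 — 0.5 * rho * V^2 = 0.5 * 1025 * 162.0529 = 83052.11125
Step 3 — Rw = 83052.11125 * 1132 * 0.000089 ≈ 8367.3 N (5 s.f.)

8367.3 N


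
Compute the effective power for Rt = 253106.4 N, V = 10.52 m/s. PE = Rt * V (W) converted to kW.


Formula: PE = Rt * V / 1000 (kW)
Step 1 — PE (W) = 253106.4 * 10.52 = 2662679.328 W
Step 2 — PE (kW) = 2662679.328 / 1000 ≈ 2662.7 kW (5 s.f.)

2662.7 kW


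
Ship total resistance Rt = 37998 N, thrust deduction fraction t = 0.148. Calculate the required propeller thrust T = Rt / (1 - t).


Formula: T = Rt / (1 - t)
Step 1 — (1 - t) = 1 - 0.148 = 0.852
Step 2 — T = 37998 / 0.852 ≈ 44599 N (5 s.f.)

44599 N


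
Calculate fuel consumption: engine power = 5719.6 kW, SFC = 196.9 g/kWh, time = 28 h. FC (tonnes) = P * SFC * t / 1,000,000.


Formula: FC (tonnes) = P * SFC * t / 1,000,000
Step 1 — P * SFC * t = 5719.6 * 196.9 * 28 = 31533298.72 g
Step 2 — FC (tonnes) = 31533298.72 / 1,000,000 ≈ 31.533 tonnes (5 s.f.)

31.533 tonnes


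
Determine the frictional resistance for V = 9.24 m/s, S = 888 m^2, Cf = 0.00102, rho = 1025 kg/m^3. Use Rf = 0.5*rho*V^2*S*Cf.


Formula: Rf = 0.5 * rho * V^2 * S * Cf
Step 1 — V^2 = 9.24^2 = 85.3776
Step 2 — 0.5 * rho * V^2 = 0.5 * 1025 * 85.3776 = 43756.02
Step 3 — Rf = 43756.02 * 888 * 0.00102 ≈ 39632 N (5 s.f.)

39632 N


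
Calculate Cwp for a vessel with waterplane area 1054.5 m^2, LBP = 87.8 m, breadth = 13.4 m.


Formula: Cwp = Aw / (L * B)
Step 1 — L * B = 87.8 * 13.4 = 1176.52 m^2
Step 2 — Cwp = 1054.5 / 1176.52 ≈ 0.89629 (5 s.f.)

0.89629


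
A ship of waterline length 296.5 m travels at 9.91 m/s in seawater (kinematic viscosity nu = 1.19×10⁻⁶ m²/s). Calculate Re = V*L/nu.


Formula: Re = V * L / nu
Step 1 — V * L = 9.91 * 296.5 = 2938.315 m^2/s
Step 2 — Re = 2938.315 / 1.19e-6 = 2.47e+09

2.47e+09


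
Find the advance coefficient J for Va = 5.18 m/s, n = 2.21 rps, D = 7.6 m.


Formula: J = Va / (n * D)
Step 1 — n * D = 2.21 * 7.6 = 16.796
Step 2 — J = 5.18 / 16.796 ≈ 0.30841 (5 s.f.)

0.30841


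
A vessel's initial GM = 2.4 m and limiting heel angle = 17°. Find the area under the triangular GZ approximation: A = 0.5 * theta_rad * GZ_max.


Formula: GZ_max = GM * sin(theta); Area = 0.5 * theta_rad * GZ_max
Step 1 — GZ_max = 2.4 * sin(17°) = 2.4 * 0.292372 = 0.701693 m
Step 2 — theta_rad = 17 * pi/180 = 0.296706 rad
Step 3 — Area = 0.5 * 0.296706 * 0.701693 ≈ 0.10410 m·rad (5 s.f.)

0.10410 m·rad


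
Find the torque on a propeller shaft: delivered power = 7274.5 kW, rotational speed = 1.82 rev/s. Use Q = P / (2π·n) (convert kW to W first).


Formula: Q = P_W / (2 * pi * n)
Step 1 — P_W = 7274.5 kW * 1000 = 7274500.0 W
Step 2 — 2 * pi * n = 2 * pi * 1.82 = 11.435397
Step 3 — Q = 7274500.0 / 11.435397 ≈ 636140 N·m (5 s.f.)

636140 N·m


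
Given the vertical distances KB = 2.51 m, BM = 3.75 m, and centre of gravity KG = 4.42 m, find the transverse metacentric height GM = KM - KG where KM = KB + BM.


Formula: GM = KB + BM - KG
Step 1 — KM = KB + BM = 2.51 + 3.75 = 6.26 m
Step 2 — GM = KM - KG = 6.26 - 4.42 = 1.84 m

1.84 m


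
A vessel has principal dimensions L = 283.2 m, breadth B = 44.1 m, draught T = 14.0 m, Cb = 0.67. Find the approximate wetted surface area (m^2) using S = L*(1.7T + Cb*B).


Formula: S = 1.7*L*T + V/T with V = Cb*L*B*T, i.e. S = L * (1.7*T + Cb*B)
Step 1 — 1.7*T = 1.7 * 14.0 = 23.8 m
Step 2 — Cb*B = 0.67 * 44.1 = 29.547 m
Step 3 — 1.7*T + Cb*B = 23.8 + 29.547 = 53.347 m
Step 4 — S = 283.2 * 53.347 ≈ 15108 m^2 (5 s.f.)

15108 m^2


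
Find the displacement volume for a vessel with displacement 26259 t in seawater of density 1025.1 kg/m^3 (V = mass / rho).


Formula: V = mass / rho
Step 1 — convert tonnes to kg: 26259 t * 1000 = 26259000 kg
Step 2 — V = 26259000 / 1025.1 ≈ 25616 m^3 (5 s.f.)

25616 m^3


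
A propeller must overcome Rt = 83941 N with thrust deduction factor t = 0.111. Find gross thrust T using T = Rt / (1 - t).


Formula: T = Rt / (1 - t)
Step 1 — (1 - t) = 1 - 0.111 = 0.889
Step 2 — T = 83941 / 0.889 ≈ 94422 N (5 s.f.)

94422 N


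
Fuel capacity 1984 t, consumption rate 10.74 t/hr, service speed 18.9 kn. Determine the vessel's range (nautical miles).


Formula: endurance = fuel / rate; range = endurance * speed
Step 1 — endurance = 1984 / 10.74 = 184.73 hours
Step 2 — range = 184.73 * 18.9 ≈ 3491.4 nautical miles (5 s.f.)

3491.4 NM


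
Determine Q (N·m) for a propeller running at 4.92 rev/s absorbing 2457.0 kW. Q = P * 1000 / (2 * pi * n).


Formula: Q = P_W / (2 * pi * n)
Step 1 — P_W = 2457.0 kW * 1000 = 2457000.0 W
Step 2 — 2 * pi * n = 2 * pi * 4.92 = 30.913272
Step 3 — Q = 2457000.0 / 30.913272 ≈ 79480 N·m (5 s.f.)

79480 N·m


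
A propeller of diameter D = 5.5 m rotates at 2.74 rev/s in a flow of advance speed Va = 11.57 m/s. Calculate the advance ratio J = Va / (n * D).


Formula: J = Va / (n * D)
Step 1 — n * D = 2.74 * 5.5 = 15.07
Step 2 — J = 11.57 / 15.07 ≈ 0.76775 (5 s.f.)

0.76775


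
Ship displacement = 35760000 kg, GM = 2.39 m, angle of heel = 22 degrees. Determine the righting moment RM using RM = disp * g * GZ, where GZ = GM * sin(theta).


Formula: GZ = GM * sin(theta); RM = disp * g * GZ
Step 1 — GZ = 2.39 * sin(22°) = 2.39 * 0.374607 = 0.895311 m
Step 2 — RM = 35760000 * 9.81 * 0.895311 ≈ 314080000 N·m (5 s.f.)

314080000 N·m


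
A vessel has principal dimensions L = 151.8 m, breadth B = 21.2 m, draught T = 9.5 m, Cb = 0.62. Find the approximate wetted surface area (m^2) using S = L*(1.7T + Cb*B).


Formula: S = 1.7*L*T + V/T with V = Cb*L*B*T, i.e. S = L * (1.7*T + Cb*B)
Step 1 — 1.7*T = 1.7 * 9.5 = 16.15 m
Step 2 — Cb*B = 0.62 * 21.2 = 13.144 m
Step 3 — 1.7*T + Cb*B = 16.15 + 13.144 = 29.294 m
Step 4 — S = 151.8 * 29.294 ≈ 4446.8 m^2 (5 s.f.)

4446.8 m^2


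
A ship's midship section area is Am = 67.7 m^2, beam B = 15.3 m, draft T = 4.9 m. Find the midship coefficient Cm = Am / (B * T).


Formula: Cm = Am / (B * T)
Step 1 — B * T = 15.3 * 4.9 = 74.97 m^2
Step 2 — Cm = 67.7 / 74.97 ≈ 0.90303 (5 s.f.)

0.90303


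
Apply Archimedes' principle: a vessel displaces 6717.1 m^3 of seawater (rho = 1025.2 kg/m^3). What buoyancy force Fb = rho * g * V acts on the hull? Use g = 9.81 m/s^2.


Formula: Fb = rho * g * V
Substituting: Fb = 1025.2 * 9.81 * 6717.1
Intermediate: 1025.2 * 9.81 = 10057.212
Result: Fb = 10057.212 * 6717.1 ≈ 67555000 N (5 s.f.)

67555000 N


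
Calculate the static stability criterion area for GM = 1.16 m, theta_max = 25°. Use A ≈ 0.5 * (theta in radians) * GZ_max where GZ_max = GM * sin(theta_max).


Formula: GZ_max = GM * sin(theta); Area = 0.5 * theta_rad * GZ_max
Step 1 — GZ_max = 1.16 * sin(25°) = 1.16 * 0.422618 = 0.490237 m
Step 2 — theta_rad = 25 * pi/180 = 0.436332 rad
Step 3 — Area = 0.5 * 0.436332 * 0.490237 ≈ 0.10695 m·rad (5 s.f.)

0.10695 m·rad


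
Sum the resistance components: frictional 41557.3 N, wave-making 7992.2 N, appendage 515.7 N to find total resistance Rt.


Formula: Rt = Rf + Rw + Ra
Substituting: Rt = 41557.3 + 7992.2 + 515.7
Result: Rt = 50065.2 N

50065.2 N


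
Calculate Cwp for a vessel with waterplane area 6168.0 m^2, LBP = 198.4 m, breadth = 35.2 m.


Formula: Cwp = Aw / (L * B)
Step 1 — L * B = 198.4 * 35.2 = 6983.68 m^2
Step 2 — Cwp = 6168.0 / 6983.68 ≈ 0.88320 (5 s.f.)

0.88320


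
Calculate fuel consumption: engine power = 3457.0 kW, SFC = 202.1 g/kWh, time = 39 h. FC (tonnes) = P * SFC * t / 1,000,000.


Formula: FC (tonnes) = P * SFC * t / 1,000,000
Step 1 — P * SFC * t = 3457.0 * 202.1 * 39 = 27247728.3 g
Step 2 — FC (tonnes) = 27247728.3 / 1,000,000 ≈ 27.248 tonnes (5 s.f.)

27.248 tonnes


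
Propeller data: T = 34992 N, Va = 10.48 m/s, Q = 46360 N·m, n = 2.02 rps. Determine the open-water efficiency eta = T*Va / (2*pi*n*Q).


Formula: eta = T * Va / (2 * pi * n * Q)
Step 1 — numerator = T * Va = 34992 * 10.48 = 366716.16
Step 2 — 2 * pi * n = 2 * pi * 2.02 = 12.692034
Step 3 — denominator = 12.692034 * 46360 = 588402.7
Step 4 — eta = 366716.16 / 588402.7 ≈ 0.62324 (5 s.f.)

0.62324


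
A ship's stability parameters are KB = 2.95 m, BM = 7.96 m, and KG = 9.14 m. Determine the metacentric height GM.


Formula: GM = KB + BM - KG
Step 1 — KM = KB + BM = 2.95 + 7.96 = 10.91 m
Step 2 — GM = KM - KG = 10.91 - 9.14 = 1.77 m

1.77 m


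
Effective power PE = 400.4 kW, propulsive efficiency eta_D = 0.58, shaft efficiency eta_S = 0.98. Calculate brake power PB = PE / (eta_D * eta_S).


Formula: PB = PE / (eta_D * eta_S)
Step 1 — combined efficiency = eta_D * eta_S = 0.58 * 0.98 = 0.5684
Step 2 — PB = 400.4 / 0.5684 ≈ 704.43 kW (5 s.f.)

704.43 kW


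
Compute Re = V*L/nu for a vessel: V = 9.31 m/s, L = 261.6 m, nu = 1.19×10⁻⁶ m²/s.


Formula: Re = V * L / nu
Step 1 — V * L = 9.31 * 261.6 = 2435.496 m^2/s
Step 2 — Re = 2435.496 / 1.19e-6 = 2.05e+09

2.05e+09


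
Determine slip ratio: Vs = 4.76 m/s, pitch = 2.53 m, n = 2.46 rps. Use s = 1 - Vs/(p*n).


Formula: s = 1 - Vs / (p * n)
Step 1 — p * n = 2.53 * 2.46 = 6.2238
Step 2 — Vs / (p*n) = 4.76 / 6.2238 = 0.764806 (6 d.p.)
Step 3 — s = 1 - 0.764806 = 0.235194

0.235194


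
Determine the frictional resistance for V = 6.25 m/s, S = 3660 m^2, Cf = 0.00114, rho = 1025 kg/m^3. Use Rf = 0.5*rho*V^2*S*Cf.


Formula: Rf = 0.5 * rho * V^2 * S * Cf
Step 1 — V^2 = 6.25^2 = 39.0625
Step 2 — 0.5 * rho * V^2 = 0.5 * 1025 * 39.0625 = 20019.53125
Step 3 — Rf = 20019.53125 * 3660 * 0.00114 ≈ 83529 N (5 s.f.)

83529 N


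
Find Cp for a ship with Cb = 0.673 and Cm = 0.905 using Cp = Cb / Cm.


Formula: Cp = Cb / Cm
Substituting: Cp = 0.673 / 0.905
Result: Cp ≈ 0.74365 (5 s.f.)

0.74365


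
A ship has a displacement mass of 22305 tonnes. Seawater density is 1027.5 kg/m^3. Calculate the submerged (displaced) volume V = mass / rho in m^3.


Formula: V = mass / rho
Step 1 — convert tonnes to kg: 22305 t * 1000 = 22305000 kg
Step 2 — V = 22305000 / 1027.5 ≈ 21708 m^3 (5 s.f.)

21708 m^3


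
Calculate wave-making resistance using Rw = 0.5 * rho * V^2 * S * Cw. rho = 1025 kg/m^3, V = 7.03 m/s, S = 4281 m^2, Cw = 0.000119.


Formula: Rw = 0.5 * rho * V^2 * S * Cw
Step 1 — V^2 = 7.03^2 = 49.4209
Step 2 — 0.5 * rho * V^2 = 0.5 * 1025 * 49.4209 = 25328.21125
Step 3 — Rw = 25328.21125 * 4281 * 0.000119 ≈ 12903 N (5 s.f.)

12903 N


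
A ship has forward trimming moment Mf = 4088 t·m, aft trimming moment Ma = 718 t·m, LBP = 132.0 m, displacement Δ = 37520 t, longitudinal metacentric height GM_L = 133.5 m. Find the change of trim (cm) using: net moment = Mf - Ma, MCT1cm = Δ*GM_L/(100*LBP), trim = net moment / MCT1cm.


Formula: net trimming moment = Mf - Ma; MCT1cm = Δ*GM_L/(100*LBP); trim = net moment / MCT1cm
Step 1 — net trimming moment = 4088 - 718 = 3370 t·m
Step 2 — MCT1cm = 37520 * 133.5 / (100 * 132.0) = 379.4636 t·m/cm
Step 3 — trim = 3370 / 379.4636 ≈ 8.8810 cm (5 s.f.)

8.8810 cm


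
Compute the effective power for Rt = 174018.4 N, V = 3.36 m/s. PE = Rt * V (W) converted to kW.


Formula: PE = Rt * V / 1000 (kW)
Step 1 — PE (W) = 174018.4 * 3.36 = 584701.824 W
Step 2 — PE (kW) = 584701.824 / 1000 ≈ 584.70 kW (5 s.f.)

584.70 kW


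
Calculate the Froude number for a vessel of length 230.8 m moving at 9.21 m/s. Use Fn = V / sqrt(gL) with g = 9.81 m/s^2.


Formula: Fn = V / sqrt(g * L)
Step 1 — g * L = 9.81 * 230.8 = 2264.148
Step 2 — sqrt(g * L) = sqrt(2264.148) = 47.583064
Step 3 — Fn = 9.21 / 47.583064 ≈ 0.19356 (5 s.f.)

0.19356


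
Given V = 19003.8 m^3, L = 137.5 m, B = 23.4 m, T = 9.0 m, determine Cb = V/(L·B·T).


Formula: Cb = V / (L * B * T)
Step 1 — L * B * T = 137.5 * 23.4 * 9.0 = 28957.5 m^3
Step 2 — Cb = 19003.8 / 28957.5 ≈ 0.65627 (5 s.f.)

0.65627


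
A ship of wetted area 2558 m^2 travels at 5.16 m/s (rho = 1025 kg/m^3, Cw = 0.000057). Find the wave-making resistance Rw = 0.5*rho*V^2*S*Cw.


Formula: Rw = 0.5 * rho * V^2 * S * Cw
Step 1 — V^2 = 5.16^2 = 26.6256
Step 2 — 0.5 * rho * V^2 = 0.5 * 1025 * 26.6256 = 13645.62
Step 3 — Rw = 13645.62 * 2558 * 0.000057 ≈ 1989.6 N (5 s.f.)

1989.6 N


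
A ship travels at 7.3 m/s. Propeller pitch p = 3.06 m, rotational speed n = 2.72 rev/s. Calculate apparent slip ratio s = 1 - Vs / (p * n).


Formula: s = 1 - Vs / (p * n)
Step 1 — p * n = 3.06 * 2.72 = 8.3232
Step 2 — Vs / (p*n) = 7.3 / 8.3232 = 0.877067 (6 d.p.)
Step 3 — s = 1 - 0.877067 = 0.122933

0.122933


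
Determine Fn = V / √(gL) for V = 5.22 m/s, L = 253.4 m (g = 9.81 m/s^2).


Formula: Fn = V / sqrt(g * L)
Step 1 — g * L = 9.81 * 253.4 = 2485.854
Step 2 — sqrt(g * L) = sqrt(2485.854) = 49.858339
Step 3 — Fn = 5.22 / 49.858339 ≈ 0.10470 (5 s.f.)

0.10470


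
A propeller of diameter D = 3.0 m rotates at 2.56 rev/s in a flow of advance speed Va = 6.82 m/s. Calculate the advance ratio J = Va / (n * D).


Formula: J = Va / (n * D)
Step 1 — n * D = 2.56 * 3.0 = 7.68
Step 2 — J = 6.82 / 7.68 ≈ 0.88802 (5 s.f.)

0.88802


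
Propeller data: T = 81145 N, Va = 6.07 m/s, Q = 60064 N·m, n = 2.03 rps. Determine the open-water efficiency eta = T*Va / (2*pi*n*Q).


Formula: eta = T * Va / (2 * pi * n * Q)
Step 1 — numerator = T * Va = 81145 * 6.07 = 492550.15
Step 2 — 2 * pi * n = 2 * pi * 2.03 = 12.754866
Step 3 — denominator = 12.754866 * 60064 = 766108.27
Step 4 — eta = 492550.15 / 766108.27 ≈ 0.64292 (5 s.f.)

0.64292


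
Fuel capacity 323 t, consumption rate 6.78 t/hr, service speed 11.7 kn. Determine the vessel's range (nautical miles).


Formula: endurance = fuel / rate; range = endurance * speed
Step 1 — endurance = 323 / 6.78 = 47.6401 hours
Step 2 — range = 47.6401 * 11.7 ≈ 557.39 nautical miles (5 s.f.)

557.39 NM


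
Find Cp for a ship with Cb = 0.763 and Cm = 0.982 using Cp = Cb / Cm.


Formula: Cp = Cb / Cm
Substituting: Cp = 0.763 / 0.982
Result: Cp ≈ 0.77699 (5 s.f.)

0.77699


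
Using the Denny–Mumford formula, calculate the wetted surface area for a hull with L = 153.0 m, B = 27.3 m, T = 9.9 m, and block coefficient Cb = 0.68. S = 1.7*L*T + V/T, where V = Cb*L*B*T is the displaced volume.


Formula: S = 1.7*L*T + V/T with V = Cb*L*B*T, i.e. S = L * (1.7*T + Cb*B)
Step 1 — 1.7*T = 1.7 * 9.9 = 16.83 m
Step 2 — Cb*B = 0.68 * 27.3 = 18.564 m
Step 3 — 1.7*T + Cb*B = 16.83 + 18.564 = 35.394 m
Step 4 — S = 153.0 * 35.394 ≈ 5415.3 m^2 (5 s.f.)

5415.3 m^2


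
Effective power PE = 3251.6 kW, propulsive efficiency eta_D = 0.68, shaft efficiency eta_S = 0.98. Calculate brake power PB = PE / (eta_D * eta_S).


Formula: PB = PE / (eta_D * eta_S)
Step 1 — combined efficiency = eta_D * eta_S = 0.68 * 0.98 = 0.6664
Step 2 — PB = 3251.6 / 0.6664 ≈ 4879.4 kW (5 s.f.)

4879.4 kW


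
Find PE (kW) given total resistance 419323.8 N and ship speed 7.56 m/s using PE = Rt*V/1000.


Formula: PE = Rt * V / 1000 (kW)
Step 1 — PE (W) = 419323.8 * 7.56 = 3170087.928 W
Step 2 — PE (kW) = 3170087.928 / 1000 ≈ 3170.1 kW (5 s.f.)

3170.1 kW


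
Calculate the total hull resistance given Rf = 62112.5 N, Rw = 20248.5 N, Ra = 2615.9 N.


Formula: Rt = Rf + Rw + Ra
Substituting: Rt = 62112.5 + 20248.5 + 2615.9
Result: Rt = 84976.9 N

84976.9 N


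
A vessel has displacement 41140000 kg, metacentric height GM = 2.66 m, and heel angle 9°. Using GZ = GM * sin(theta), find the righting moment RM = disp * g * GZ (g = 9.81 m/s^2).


Formula: GZ = GM * sin(theta); RM = disp * g * GZ
Step 1 — GZ = 2.66 * sin(9°) = 2.66 * 0.156434 = 0.416114 m
Step 2 — RM = 41140000 * 9.81 * 0.416114 ≈ 167940000 N·m (5 s.f.)

167940000 N·m


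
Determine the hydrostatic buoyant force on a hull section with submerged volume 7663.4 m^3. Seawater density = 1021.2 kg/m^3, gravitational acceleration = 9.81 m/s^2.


Formula: Fb = rho * g * V
Substituting: Fb = 1021.2 * 9.81 * 7663.4
Intermediate: 1021.2 * 9.81 = 10017.972
Result: Fb = 10017.972 * 7663.4 ≈ 76772000 N (5 s.f.)

76772000 N


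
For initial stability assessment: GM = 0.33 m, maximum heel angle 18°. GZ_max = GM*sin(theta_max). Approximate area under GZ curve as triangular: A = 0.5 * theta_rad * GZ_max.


Formula: GZ_max = GM * sin(theta); Area = 0.5 * theta_rad * GZ_max
Step 1 — GZ_max = 0.33 * sin(18°) = 0.33 * 0.309017 = 0.101976 m
Step 2 — theta_rad = 18 * pi/180 = 0.314159 rad
Step 3 — Area = 0.5 * 0.314159 * 0.101976 ≈ 0.016018 m·rad (5 s.f.)

0.016018 m·rad


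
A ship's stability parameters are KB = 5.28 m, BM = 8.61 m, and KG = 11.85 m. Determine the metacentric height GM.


Formula: GM = KB + BM - KG
Step 1 — KM = KB + BM = 5.28 + 8.61 = 13.89 m
Step 2 — GM = KM - KG = 13.89 - 11.85 = 2.04 m

2.04 m


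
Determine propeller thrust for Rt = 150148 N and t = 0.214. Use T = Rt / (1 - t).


Formula: T = Rt / (1 - t)
Step 1 — (1 - t) = 1 - 0.214 = 0.786
Step 2 — T = 150148 / 0.786 ≈ 191030 N (5 s.f.)

191030 N


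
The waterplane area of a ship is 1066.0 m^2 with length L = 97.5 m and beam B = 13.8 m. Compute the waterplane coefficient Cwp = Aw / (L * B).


Formula: Cwp = Aw / (L * B)
Step 1 — L * B = 97.5 * 13.8 = 1345.5 m^2
Step 2 — Cwp = 1066.0 / 1345.5 ≈ 0.79227 (5 s.f.)

0.79227


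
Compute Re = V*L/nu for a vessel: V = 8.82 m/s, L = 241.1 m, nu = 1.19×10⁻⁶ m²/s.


Formula: Re = V * L / nu
Step 1 — V * L = 8.82 * 241.1 = 2126.502 m^2/s
Step 2 — Re = 2126.502 / 1.19e-6 = 1.79e+09

1.79e+09


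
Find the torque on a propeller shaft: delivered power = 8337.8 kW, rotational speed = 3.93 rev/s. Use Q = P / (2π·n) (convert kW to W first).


Formula: Q = P_W / (2 * pi * n)
Step 1 — P_W = 8337.8 kW * 1000 = 8337800.0 W
Step 2 — 2 * pi * n = 2 * pi * 3.93 = 24.692918
Step 3 — Q = 8337800.0 / 24.692918 ≈ 337660 N·m (5 s.f.)

337660 N·m


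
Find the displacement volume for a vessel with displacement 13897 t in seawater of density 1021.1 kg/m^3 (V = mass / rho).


Formula: V = mass / rho
Step 1 — convert tonnes to kg: 13897 t * 1000 = 13897000 kg
Step 2 — V = 13897000 / 1021.1 ≈ 13610 m^3 (5 s.f.)

13610 m^3


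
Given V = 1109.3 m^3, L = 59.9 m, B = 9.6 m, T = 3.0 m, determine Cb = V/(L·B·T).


Formula: Cb = V / (L * B * T)
Step 1 — L * B * T = 59.9 * 9.6 * 3.0 = 1725.12 m^3
Step 2 — Cb = 1109.3 / 1725.12 ≈ 0.64303 (5 s.f.)

0.64303


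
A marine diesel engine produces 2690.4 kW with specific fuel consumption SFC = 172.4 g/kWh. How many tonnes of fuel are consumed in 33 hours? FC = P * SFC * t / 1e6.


Formula: FC (tonnes) = P * SFC * t / 1,000,000
Step 1 — P * SFC * t = 2690.4 * 172.4 * 33 = 15306223.68 g
Step 2 — FC (tonnes) = 15306223.68 / 1,000,000 ≈ 15.306 tonnes (5 s.f.)

15.306 tonnes


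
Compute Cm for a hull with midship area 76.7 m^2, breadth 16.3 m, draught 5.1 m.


Formula: Cm = Am / (B * T)
Step 1 — B * T = 16.3 * 5.1 = 83.13 m^2
Step 2 — Cm = 76.7 / 83.13 ≈ 0.92265 (5 s.f.)

0.92265


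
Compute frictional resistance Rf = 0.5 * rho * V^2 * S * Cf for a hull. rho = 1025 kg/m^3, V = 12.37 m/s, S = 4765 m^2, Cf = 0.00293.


Formula: Rf = 0.5 * rho * V^2 * S * Cf
Step 1 — V^2 = 12.37^2 = 153.0169
Step 2 — 0.5 * rho * V^2 = 0.5 * 1025 * 153.0169 = 78421.16125
Step 3 — Rf = 78421.16125 * 4765 * 0.00293 ≈ 1094900 N (5 s.f.)

1094900 N


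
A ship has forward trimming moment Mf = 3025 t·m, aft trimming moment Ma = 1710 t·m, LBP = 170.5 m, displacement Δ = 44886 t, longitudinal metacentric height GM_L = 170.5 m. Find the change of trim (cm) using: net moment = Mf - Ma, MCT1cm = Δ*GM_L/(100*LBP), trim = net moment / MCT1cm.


Formula: net trimming moment = Mf - Ma; MCT1cm = Δ*GM_L/(100*LBP); trim = net moment / MCT1cm
Step 1 — net trimming moment = 3025 - 1710 = 1315 t·m
Step 2 — MCT1cm = 44886 * 170.5 / (100 * 170.5) = 448.86 t·m/cm
Step 3 — trim = 1315 / 448.86 ≈ 2.9296 cm (5 s.f.)

2.9296 cm


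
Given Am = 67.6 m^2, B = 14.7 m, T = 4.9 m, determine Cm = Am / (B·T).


Formula: Cm = Am / (B * T)
Step 1 — B * T = 14.7 * 4.9 = 72.03 m^2
Step 2 — Cm = 67.6 / 72.03 ≈ 0.93850 (5 s.f.)

0.93850


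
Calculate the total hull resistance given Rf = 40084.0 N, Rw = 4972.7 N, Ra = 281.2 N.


Formula: Rt = Rf + Rw + Ra
Substituting: Rt = 40084.0 + 4972.7 + 281.2
Result: Rt = 45337.9 N

45337.9 N


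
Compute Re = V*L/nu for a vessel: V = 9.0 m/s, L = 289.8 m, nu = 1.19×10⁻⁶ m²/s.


Formula: Re = V * L / nu
Step 1 — V * L = 9.0 * 289.8 = 2608.2 m^2/s
Step 2 — Re = 2608.2 / 1.19e-6 = 2.19e+09

2.19e+09


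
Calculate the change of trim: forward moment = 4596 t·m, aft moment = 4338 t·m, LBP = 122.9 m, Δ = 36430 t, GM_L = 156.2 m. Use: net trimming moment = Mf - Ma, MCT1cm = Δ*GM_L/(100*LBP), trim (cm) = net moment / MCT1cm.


Formula: net trimming moment = Mf - Ma; MCT1cm = Δ*GM_L/(100*LBP); trim = net moment / MCT1cm
Step 1 — net trimming moment = 4596 - 4338 = 258 t·m
Step 2 — MCT1cm = 36430 * 156.2 / (100 * 122.9) = 463.0078 t·m/cm
Step 3 — trim = 258 / 463.0078 ≈ 0.55723 cm (5 s.f.)

0.55723 cm


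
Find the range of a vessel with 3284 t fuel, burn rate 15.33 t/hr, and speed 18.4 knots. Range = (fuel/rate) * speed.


Formula: endurance = fuel / rate; range = endurance * speed
Step 1 — endurance = 3284 / 15.33 = 214.2205 hours
Step 2 — range = 214.2205 * 18.4 ≈ 3941.7 nautical miles (5 s.f.)

3941.7 NM


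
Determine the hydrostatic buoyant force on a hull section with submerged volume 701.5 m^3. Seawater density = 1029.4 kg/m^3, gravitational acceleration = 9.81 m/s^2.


Formula: Fb = rho * g * V
Substituting: Fb = 1029.4 * 9.81 * 701.5
Intermediate: 1029.4 * 9.81 = 10098.414
Result: Fb = 10098.414 * 701.5 ≈ 7084000 N (5 s.f.)

7084000 N


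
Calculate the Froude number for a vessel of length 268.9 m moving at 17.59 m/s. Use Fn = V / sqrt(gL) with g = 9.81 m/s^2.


Formula: Fn = V / sqrt(g * L)
Step 1 — g * L = 9.81 * 268.9 = 2637.909
Step 2 — sqrt(g * L) = sqrt(2637.909) = 51.360578
Step 3 — Fn = 17.59 / 51.360578 ≈ 0.34248 (5 s.f.)

0.34248


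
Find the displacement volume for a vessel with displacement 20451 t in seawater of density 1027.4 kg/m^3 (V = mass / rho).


Formula: V = mass / rho
Step 1 — convert tonnes to kg: 20451 t * 1000 = 20451000 kg
Step 2 — V = 20451000 / 1027.4 ≈ 19906 m^3 (5 s.f.)

19906 m^3


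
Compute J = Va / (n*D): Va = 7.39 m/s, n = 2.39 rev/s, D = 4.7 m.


Formula: J = Va / (n * D)
Step 1 — n * D = 2.39 * 4.7 = 11.233
Step 2 — J = 7.39 / 11.233 ≈ 0.65788 (5 s.f.)

0.65788


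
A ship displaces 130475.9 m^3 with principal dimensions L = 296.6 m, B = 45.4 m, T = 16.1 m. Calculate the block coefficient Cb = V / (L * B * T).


Formula: Cb = V / (L * B * T)
Step 1 — L * B * T = 296.6 * 45.4 * 16.1 = 216796.804 m^3
Step 2 — Cb = 130475.9 / 216796.804 ≈ 0.60183 (5 s.f.)

0.60183


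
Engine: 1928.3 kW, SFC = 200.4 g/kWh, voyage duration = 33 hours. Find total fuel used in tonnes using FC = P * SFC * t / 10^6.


Formula: FC (tonnes) = P * SFC * t / 1,000,000
Step 1 — P * SFC * t = 1928.3 * 200.4 * 33 = 12752233.56 g
Step 2 — FC (tonnes) = 12752233.56 / 1,000,000 ≈ 12.752 tonnes (5 s.f.)

12.752 tonnes


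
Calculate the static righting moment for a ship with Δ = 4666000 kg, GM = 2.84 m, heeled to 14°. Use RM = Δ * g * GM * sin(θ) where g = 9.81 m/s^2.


Formula: GZ = GM * sin(theta); RM = disp * g * GZ
Step 1 — GZ = 2.84 * sin(14°) = 2.84 * 0.241922 = 0.687058 m
Step 2 — RM = 4666000 * 9.81 * 0.687058 ≈ 31449000 N·m (5 s.f.)

31449000 N·m
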